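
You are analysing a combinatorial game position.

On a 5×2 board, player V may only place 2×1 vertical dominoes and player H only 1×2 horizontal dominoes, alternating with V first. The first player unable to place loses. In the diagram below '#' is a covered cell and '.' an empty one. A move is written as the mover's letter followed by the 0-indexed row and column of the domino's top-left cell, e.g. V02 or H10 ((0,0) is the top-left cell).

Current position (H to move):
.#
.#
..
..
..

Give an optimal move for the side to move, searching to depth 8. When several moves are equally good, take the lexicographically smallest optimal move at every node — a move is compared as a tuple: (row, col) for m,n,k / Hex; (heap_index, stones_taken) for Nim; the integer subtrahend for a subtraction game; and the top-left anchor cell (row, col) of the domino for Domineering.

H's best at [.#/.#/../../..]: H30

[.#/.#/../../..] H move#1: H20:-1/.#/.#/##/../.., H30:+1/.#/.#/../##/..*, H40:-1/.#/.#/../../##
[.#/.#/../##/..] V move#2: V00:-1/##/##/../##/..*, V10:-1/.#/##/#./##/..
[##/##/../##/..] H move#3: H20:+1/##/##/##/##/..*, H40:+1/##/##/../##/##
[##/##/##/##/..] end (terminal -1, V#4); searched .#/.#/../../.. to 8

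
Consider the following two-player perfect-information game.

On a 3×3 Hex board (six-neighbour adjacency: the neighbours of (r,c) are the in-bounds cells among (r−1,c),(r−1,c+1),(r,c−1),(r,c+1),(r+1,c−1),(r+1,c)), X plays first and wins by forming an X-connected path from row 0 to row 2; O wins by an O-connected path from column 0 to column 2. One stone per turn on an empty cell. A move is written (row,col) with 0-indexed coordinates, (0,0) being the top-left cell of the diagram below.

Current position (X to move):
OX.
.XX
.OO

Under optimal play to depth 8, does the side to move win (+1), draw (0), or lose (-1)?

[OX./.XX/.OO] X move#1: (0,2):-1/OXX/.XX/.OO, (1,0):-1/OX./XXX/.OO, (2,0):+1/OX./.XX/XOO*
[OX./.XX/XOO] end (terminal -1, O#2); searched OX./.XX/.OO to 8

value(OX./.XX/.OO, X) = +1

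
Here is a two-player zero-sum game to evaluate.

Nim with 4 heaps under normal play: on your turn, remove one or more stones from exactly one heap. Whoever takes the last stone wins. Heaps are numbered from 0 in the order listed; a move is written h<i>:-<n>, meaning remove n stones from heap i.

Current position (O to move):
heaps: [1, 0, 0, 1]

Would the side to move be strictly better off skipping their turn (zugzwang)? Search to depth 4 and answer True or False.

ply 1, O at (1,0,0,1) | h0:-1=-1→(0,0,0,1)*; h3:-1=-1→(1,0,0,0)
ply 2, X at (0,0,0,1) | h3:-1=+1→(0,0,0,0)*
ply 3: (0,0,0,0) is terminal -1 (O); from (1,0,0,1) depth 4
if O skipped the turn, X would face:
~ ply 1, X at (1,0,0,1) | h0:-1=-1→(0,0,0,1)*; h3:-1=-1→(1,0,0,0)
~ ply 2, O at (0,0,0,1) | h3:-1=+1→(0,0,0,0)*
~ ply 3: (0,0,0,0) is terminal -1 (X); from (1,0,0,1) depth 4
compare (O): move=-1 vs pass=+1

zugzwang((1,0,0,1), O) = True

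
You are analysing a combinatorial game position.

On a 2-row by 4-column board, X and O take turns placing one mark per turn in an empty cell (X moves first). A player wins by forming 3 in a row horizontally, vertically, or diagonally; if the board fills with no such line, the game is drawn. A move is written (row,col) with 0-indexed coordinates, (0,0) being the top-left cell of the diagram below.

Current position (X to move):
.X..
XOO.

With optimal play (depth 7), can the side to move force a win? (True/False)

ply 1, X at .X../XOO. | (0,0)=-1→XX../XOO.; (0,2)=-1→.XX./XOO.; (0,3)=-1→.X.X/XOO.; (1,3)=+0→.X../XOOX*
ply 2, O at .X../XOOX | (0,0)=+0→OX../XOOX*; (0,2)=+0→.XO./XOOX; (0,3)=+0→.X.O/XOOX
ply 3, X at OX../XOOX | (0,2)=+0→OXX./XOOX*; (0,3)=+0→OX.X/XOOX
ply 4, O at OXX./XOOX | (0,3)=+0→OXXO/XOOX*
ply 5: OXXO/XOOX is terminal +0 (X); from .X../XOO. depth 7

X winning at [.X../XOO.]: False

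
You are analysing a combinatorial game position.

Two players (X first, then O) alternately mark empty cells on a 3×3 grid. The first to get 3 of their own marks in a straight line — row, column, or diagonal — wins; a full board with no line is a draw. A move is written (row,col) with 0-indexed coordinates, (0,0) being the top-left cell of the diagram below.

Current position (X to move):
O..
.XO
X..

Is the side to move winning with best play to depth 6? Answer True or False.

X winning at [O../.XO/X..]: True

[O../.XO/X..] X move#1: (0,1):+1/OX./.XO/X..*, (0,2):+1/O.X/.XO/X.., (1,0):-1/O../XXO/X.., (2,1):+1/O../.XO/XX., (2,2):+1/O../.XO/X.X
[OX./.XO/X..] O move#2: (0,2):-1/OXO/.XO/X..*, (1,0):-1/OX./OXO/X.., (2,1):-1/OX./.XO/XO., (2,2):-1/OX./.XO/X.O
[OXO/.XO/X..] X move#3: (1,0):-1/OXO/XXO/X.., (2,1):+1/OXO/.XO/XX.*, (2,2):+0/OXO/.XO/X.X
[OXO/.XO/XX.] end (terminal -1, O#4); searched O../.XO/X.. to 6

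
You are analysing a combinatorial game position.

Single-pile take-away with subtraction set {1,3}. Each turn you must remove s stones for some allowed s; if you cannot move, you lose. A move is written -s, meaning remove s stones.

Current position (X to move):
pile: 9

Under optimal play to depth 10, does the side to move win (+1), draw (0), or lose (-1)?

[9] X move#1: -1:+1/8*, -3:+1/6
[8] O move#2: -1:-1/7*, -3:-1/5
[7] X move#3: -1:+1/6*, -3:+1/4
[6] O move#4: -1:-1/5*, -3:-1/3
[5] X move#5: -1:+1/4*, -3:+1/2
[4] O move#6: -1:-1/3*, -3:-1/1
[3] X move#7: -1:+1/2*, -3:+1/0
[2] O move#8: -1:-1/1*
[1] X move#9: -1:+1/0*
[0] end (terminal -1, O#10); searched 9 to 10

value(9, X) = +1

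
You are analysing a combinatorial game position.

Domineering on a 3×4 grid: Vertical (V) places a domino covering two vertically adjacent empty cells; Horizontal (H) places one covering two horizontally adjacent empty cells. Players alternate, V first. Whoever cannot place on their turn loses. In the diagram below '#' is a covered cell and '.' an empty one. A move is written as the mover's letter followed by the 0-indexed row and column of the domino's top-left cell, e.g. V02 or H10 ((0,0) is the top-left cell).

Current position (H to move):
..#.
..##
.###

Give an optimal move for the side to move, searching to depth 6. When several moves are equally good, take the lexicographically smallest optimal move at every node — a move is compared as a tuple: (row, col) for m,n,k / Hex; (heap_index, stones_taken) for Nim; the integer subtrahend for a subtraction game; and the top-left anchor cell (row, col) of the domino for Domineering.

[..#./..##/.###] H move#1: H00:-1/###./..##/.###, H10:+1/..#./####/.###*
[..#./####/.###] end (terminal -1, V#2); searched ..#./..##/.### to 6

H's best at [..#./..##/.###]: H10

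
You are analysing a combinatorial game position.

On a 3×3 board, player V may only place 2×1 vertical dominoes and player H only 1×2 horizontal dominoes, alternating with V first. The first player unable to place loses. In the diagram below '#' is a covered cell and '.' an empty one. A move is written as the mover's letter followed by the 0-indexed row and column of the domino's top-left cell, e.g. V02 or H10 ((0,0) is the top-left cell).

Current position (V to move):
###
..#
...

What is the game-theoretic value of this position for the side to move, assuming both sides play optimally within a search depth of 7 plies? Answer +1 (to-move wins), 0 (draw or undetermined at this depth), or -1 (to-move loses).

[###/..#/...] V move#1: V10:-1/###/#.#/#.., V11:+1/###/.##/.#.*
[###/.##/.#.] end (terminal -1, H#2); searched ###/..#/... to 7

value(###/..#/..., V) = +1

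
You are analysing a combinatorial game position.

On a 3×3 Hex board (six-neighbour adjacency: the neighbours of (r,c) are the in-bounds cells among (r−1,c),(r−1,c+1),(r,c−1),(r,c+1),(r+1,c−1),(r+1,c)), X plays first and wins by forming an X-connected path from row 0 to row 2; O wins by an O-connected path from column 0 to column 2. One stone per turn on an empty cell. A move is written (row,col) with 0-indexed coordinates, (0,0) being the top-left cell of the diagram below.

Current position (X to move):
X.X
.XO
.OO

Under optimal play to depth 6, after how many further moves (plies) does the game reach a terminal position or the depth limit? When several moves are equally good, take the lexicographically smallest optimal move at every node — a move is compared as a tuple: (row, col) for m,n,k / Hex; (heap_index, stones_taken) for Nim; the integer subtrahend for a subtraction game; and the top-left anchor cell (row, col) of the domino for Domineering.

[X.X/.XO/.OO] X move#1: (0,1):-1/XXX/.XO/.OO, (1,0):-1/X.X/XXO/.OO, (2,0):+1/X.X/.XO/XOO*
[X.X/.XO/XOO] end (terminal -1, O#2); searched X.X/.XO/.OO to 6

PV length from [X.X/.XO/.OO]: 1 ply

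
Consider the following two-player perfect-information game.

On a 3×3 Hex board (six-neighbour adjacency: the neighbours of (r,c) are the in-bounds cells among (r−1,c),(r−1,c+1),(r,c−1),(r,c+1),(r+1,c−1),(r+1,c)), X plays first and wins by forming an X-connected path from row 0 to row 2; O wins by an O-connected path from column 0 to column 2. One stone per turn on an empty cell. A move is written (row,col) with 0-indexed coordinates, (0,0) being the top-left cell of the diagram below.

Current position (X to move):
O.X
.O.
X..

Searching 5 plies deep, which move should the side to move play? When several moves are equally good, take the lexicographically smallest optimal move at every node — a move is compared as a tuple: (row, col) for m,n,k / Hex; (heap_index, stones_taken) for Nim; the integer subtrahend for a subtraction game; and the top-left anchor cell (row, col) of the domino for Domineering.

ply 1, X at O.X/.O./X.. | (0,1)=+1→OXX/.O./X..*; (1,0)=+1→O.X/XO./X..; (1,2)=+1→O.X/.OX/X..; (2,1)=-1→O.X/.O./XX.; (2,2)=-1→O.X/.O./X.X
ply 2, O at OXX/.O./X.. | (1,0)=-1→OXX/OO./X..*; (1,2)=-1→OXX/.OO/X..; (2,1)=-1→OXX/.O./XO.; (2,2)=-1→OXX/.O./X.O
ply 3, X at OXX/OO./X.. | (1,2)=+1→OXX/OOX/X..*; (2,1)=-1→OXX/OO./XX.; (2,2)=-1→OXX/OO./X.X
ply 4, O at OXX/OOX/X.. | (2,1)=-1→OXX/OOX/XO.*; (2,2)=-1→OXX/OOX/X.O
ply 5, X at OXX/OOX/XO. | (2,2)=+1→OXX/OOX/XOX*
ply 6: OXX/OOX/XOX is terminal -1 (O); from O.X/.O./X.. depth 5

X's best at [O.X/.O./X..]: (0,1)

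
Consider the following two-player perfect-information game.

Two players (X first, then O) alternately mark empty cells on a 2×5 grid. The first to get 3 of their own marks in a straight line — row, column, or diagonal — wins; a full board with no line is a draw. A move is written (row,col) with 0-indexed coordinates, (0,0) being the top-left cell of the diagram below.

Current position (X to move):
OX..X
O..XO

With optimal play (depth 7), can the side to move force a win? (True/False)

X winning at [OX..X/O..XO]: False

[OX..X/O..XO] X move#1: (0,2):+0/OXX.X/O..XO*, (0,3):+0/OX.XX/O..XO, (1,1):+0/OX..X/OX.XO, (1,2):+0/OX..X/O.XXO
[OXX.X/O..XO] O move#2: (0,3):+0/OXXOX/O..XO*, (1,1):-1/OXX.X/OO.XO, (1,2):-1/OXX.X/O.OXO
[OXXOX/O..XO] X move#3: (1,1):+0/OXXOX/OX.XO*, (1,2):+0/OXXOX/O.XXO
[OXXOX/OX.XO] O move#4: (1,2):+0/OXXOX/OXOXO*
[OXXOX/OXOXO] end (terminal +0, X#5); searched OX..X/O..XO to 7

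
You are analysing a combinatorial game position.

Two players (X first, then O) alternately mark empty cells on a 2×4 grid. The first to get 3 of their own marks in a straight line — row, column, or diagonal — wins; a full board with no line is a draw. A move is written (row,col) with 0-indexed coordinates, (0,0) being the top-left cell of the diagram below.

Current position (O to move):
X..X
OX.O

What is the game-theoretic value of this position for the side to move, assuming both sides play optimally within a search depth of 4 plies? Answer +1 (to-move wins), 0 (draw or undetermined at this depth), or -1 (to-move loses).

p1 O@[X..X/OX.O]: (0,1)[XO.X/OX.O]+0* (0,2)[X.OX/OX.O]+0 (1,2)[X..X/OXOO]+0
p2 X@[XO.X/OX.O]: (0,2)[XOXX/OX.O]+0* (1,2)[XO.X/OXXO]+0
p3 O@[XOXX/OX.O]: (1,2)[XOXX/OXOO]+0*
p4 X@[XOXX/OXOO] terminal +0; root [X..X/OX.O] d4

value(X..X/OX.O, O) = 0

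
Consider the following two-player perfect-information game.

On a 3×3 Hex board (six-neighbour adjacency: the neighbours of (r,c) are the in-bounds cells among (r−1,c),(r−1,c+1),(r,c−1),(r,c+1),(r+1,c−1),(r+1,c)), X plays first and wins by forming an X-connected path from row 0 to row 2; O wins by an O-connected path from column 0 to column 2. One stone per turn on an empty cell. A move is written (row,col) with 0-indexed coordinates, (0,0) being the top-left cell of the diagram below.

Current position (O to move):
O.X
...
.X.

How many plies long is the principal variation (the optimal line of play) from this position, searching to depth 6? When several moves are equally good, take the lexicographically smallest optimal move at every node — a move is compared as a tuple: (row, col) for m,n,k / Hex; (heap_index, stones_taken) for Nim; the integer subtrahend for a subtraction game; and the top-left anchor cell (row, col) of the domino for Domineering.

PV length from [O.X/.../.X.]: 4 plies

[O.X/.../.X.] O move#1: (0,1):-1/OOX/.../.X.*, (1,0):-1/O.X/O../.X., (1,1):-1/O.X/.O./.X., (1,2):-1/O.X/..O/.X., (2,0):-1/O.X/.../OX., (2,2):-1/O.X/.../.XO
[OOX/.../.X.] X move#2: (1,0):+1/OOX/X../.X.*, (1,1):+1/OOX/.X./.X., (1,2):+1/OOX/..X/.X., (2,0):+1/OOX/.../XX., (2,2):+1/OOX/.../.XX
[OOX/X../.X.] O move#3: (1,1):-1/OOX/XO./.X.*, (1,2):-1/OOX/X.O/.X., (2,0):-1/OOX/X../OX., (2,2):-1/OOX/X../.XO
[OOX/XO./.X.] X move#4: (1,2):+1/OOX/XOX/.X.*, (2,0):-1/OOX/XO./XX., (2,2):-1/OOX/XO./.XX
[OOX/XOX/.X.] end (terminal -1, O#5); searched O.X/.../.X. to 6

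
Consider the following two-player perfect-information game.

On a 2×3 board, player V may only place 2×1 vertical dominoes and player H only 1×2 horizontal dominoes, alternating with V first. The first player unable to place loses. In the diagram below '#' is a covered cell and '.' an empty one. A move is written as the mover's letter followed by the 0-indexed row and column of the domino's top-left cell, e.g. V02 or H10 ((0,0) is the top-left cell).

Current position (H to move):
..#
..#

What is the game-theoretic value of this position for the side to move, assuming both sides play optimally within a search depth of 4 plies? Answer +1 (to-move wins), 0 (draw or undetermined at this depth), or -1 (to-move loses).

[..#/..#] H move#1: H00:+1/###/..#*, H10:+1/..#/###
[###/..#] end (terminal -1, V#2); searched ..#/..# to 4

value(..#/..#, H) = +1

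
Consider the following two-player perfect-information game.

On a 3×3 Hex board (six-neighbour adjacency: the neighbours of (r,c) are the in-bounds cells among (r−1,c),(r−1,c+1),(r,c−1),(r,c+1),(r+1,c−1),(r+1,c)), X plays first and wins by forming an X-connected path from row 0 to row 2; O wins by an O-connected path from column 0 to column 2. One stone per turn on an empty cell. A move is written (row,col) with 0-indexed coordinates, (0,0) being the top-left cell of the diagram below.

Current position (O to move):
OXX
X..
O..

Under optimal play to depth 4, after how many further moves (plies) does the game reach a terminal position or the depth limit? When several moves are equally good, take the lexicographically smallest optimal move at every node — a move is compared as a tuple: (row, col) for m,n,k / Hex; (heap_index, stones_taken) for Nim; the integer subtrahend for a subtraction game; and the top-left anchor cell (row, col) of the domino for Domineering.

PV length from [OXX/X../O..]: 3 plies

[OXX/X../O..] O move#1: (1,1):-1/OXX/XO./O.., (1,2):+1/OXX/X.O/O..*, (2,1):+1/OXX/X../OO., (2,2):-1/OXX/X../O.O
[OXX/X.O/O..] X move#2: (1,1):-1/OXX/XXO/O..*, (2,1):-1/OXX/X.O/OX., (2,2):-1/OXX/X.O/O.X
[OXX/XXO/O..] O move#3: (2,1):+1/OXX/XXO/OO.*, (2,2):-1/OXX/XXO/O.O
[OXX/XXO/OO.] end (terminal -1, X#4); searched OXX/X../O.. to 4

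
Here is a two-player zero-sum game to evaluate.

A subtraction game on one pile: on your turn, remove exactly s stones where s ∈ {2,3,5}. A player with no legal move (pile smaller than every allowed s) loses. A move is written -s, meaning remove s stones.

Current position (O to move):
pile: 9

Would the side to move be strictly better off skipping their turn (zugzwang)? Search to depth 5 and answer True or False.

ply 1, O at 9 | -2=+1→7*; -3=-1→6; -5=-1→4
ply 2, X at 7 | -2=-1→5*; -3=-1→4; -5=-1→2
ply 3, O at 5 | -2=-1→3; -3=-1→2; -5=+1→0*
ply 4: 0 is terminal -1 (X); from 9 depth 5
suppose O passes — search the same position with X to move:
pass> ply 1, X at 9 | -2=+1→7*; -3=-1→6; -5=-1→4
pass> ply 2, O at 7 | -2=-1→5*; -3=-1→4; -5=-1→2
pass> ply 3, X at 5 | -2=-1→3; -3=-1→2; -5=+1→0*
pass> ply 4: 0 is terminal -1 (O); from 9 depth 5
for O: play +1, pass -1

zugzwang(9, O) = False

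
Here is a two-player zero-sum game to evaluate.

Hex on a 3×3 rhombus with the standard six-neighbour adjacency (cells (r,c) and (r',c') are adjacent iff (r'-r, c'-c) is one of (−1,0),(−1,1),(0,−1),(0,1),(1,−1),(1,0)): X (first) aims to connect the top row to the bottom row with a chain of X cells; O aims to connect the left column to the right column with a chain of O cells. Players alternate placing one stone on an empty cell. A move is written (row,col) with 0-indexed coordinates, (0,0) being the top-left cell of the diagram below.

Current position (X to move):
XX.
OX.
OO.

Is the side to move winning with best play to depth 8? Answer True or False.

X winning at [XX./OX./OO.]: False

ply 1, X at XX./OX./OO. | (0,2)=-1→XXX/OX./OO.*; (1,2)=-1→XX./OXX/OO.; (2,2)=-1→XX./OX./OOX
ply 2, O at XXX/OX./OO. | (1,2)=+1→XXX/OXO/OO.*; (2,2)=+1→XXX/OX./OOO
ply 3: XXX/OXO/OO. is terminal -1 (X); from XX./OX./OO. depth 8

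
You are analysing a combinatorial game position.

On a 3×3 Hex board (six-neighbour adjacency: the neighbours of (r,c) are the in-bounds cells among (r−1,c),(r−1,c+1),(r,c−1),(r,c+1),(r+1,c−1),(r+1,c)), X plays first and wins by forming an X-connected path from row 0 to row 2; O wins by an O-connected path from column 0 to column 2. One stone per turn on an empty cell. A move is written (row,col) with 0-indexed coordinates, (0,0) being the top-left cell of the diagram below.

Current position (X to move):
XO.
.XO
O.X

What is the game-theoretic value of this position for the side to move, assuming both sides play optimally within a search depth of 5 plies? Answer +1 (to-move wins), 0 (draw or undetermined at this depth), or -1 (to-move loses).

[XO./.XO/O.X] X move#1: (0,2):-1/XOX/.XO/O.X, (1,0):-1/XO./XXO/O.X, (2,1):+1/XO./.XO/OXX*
[XO./.XO/OXX] O move#2: (0,2):-1/XOO/.XO/OXX*, (1,0):-1/XO./OXO/OXX
[XOO/.XO/OXX] X move#3: (1,0):+1/XOO/XXO/OXX*
[XOO/XXO/OXX] end (terminal -1, O#4); searched XO./.XO/O.X to 5

value(XO./.XO/O.X, X) = +1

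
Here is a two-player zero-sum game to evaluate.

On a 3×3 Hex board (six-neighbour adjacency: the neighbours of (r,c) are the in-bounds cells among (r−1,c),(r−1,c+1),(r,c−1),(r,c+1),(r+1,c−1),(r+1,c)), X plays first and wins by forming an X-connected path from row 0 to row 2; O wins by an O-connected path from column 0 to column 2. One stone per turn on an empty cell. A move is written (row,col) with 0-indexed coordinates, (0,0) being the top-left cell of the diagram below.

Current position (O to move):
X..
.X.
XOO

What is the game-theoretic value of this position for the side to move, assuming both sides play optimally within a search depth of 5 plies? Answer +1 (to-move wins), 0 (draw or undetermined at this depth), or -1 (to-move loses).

value(X../.X./XOO, O) = -1

p1 O@[X../.X./XOO]: (0,1)[XO./.X./XOO]-1* (0,2)[X.O/.X./XOO]-1 (1,0)[X../OX./XOO]-1 (1,2)[X../.XO/XOO]-1
p2 X@[XO./.X./XOO]: (0,2)[XOX/.X./XOO]+1* (1,0)[XO./XX./XOO]+1 (1,2)[XO./.XX/XOO]+1
p3 O@[XOX/.X./XOO] terminal -1; root [X../.X./XOO] d5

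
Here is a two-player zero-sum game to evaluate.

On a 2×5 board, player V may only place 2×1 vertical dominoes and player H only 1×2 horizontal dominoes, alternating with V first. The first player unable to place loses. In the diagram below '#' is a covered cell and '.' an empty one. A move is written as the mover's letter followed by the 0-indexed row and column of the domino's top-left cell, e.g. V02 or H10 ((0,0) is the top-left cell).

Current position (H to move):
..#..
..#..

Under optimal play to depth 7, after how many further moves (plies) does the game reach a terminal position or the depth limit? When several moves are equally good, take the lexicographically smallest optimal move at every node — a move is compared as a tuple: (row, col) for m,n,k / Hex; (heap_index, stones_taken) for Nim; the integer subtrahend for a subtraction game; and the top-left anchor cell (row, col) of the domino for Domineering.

PV length from [..#../..#..]: 4 plies

ply 1, H at ..#../..#.. | H00=-1→###../..#..*; H03=-1→..###/..#..; H10=-1→..#../###..; H13=-1→..#../..###
ply 2, V at ###../..#.. | V03=+1→####./..##.*; V04=+1→###.#/..#.#
ply 3, H at ####./..##. | H10=-1→####./####.*
ply 4, V at ####./####. | V04=+1→#####/#####*
ply 5: #####/##### is terminal -1 (H); from ..#../..#.. depth 7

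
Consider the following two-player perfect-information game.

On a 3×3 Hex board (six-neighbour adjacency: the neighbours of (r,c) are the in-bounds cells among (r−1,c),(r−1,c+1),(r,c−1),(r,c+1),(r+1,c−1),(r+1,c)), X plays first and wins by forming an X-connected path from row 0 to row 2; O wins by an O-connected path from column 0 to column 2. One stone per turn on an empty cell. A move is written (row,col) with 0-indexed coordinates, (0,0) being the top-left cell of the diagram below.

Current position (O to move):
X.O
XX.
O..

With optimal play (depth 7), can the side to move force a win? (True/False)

p1 O@[X.O/XX./O..]: (0,1)[XOO/XX./O..]-1 (1,2)[X.O/XXO/O..]-1 (2,1)[X.O/XX./OO.]+1* (2,2)[X.O/XX./O.O]-1
p2 X@[X.O/XX./OO.]: (0,1)[XXO/XX./OO.]-1* (1,2)[X.O/XXX/OO.]-1 (2,2)[X.O/XX./OOX]-1
p3 O@[XXO/XX./OO.]: (1,2)[XXO/XXO/OO.]+1* (2,2)[XXO/XX./OOO]+1
p4 X@[XXO/XXO/OO.] terminal -1; root [X.O/XX./O..] d7

O winning at [X.O/XX./O..]: True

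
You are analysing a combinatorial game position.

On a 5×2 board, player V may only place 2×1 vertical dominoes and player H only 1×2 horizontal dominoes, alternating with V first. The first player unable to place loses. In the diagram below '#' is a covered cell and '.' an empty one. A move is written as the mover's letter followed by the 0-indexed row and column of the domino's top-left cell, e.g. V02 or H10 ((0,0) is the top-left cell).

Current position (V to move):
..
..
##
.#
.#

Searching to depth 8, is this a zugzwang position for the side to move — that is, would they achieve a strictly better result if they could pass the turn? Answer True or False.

zugzwang(../../##/.#/.#, V) = False

p1 V@[../../##/.#/.#]: V00[#./#./##/.#/.#]+1* V01[.#/.#/##/.#/.#]+1 V30[../../##/##/##]-1
p2 H@[#./#./##/.#/.#] terminal -1; root [../../##/.#/.#] d8
suppose V passes — search the same position with H to move:
pass> p1 H@[../../##/.#/.#]: H00[##/../##/.#/.#]+1* H10[../##/##/.#/.#]+1
pass> p2 V@[##/../##/.#/.#]: V30[##/../##/##/##]-1*
pass> p3 H@[##/../##/##/##]: H10[##/##/##/##/##]+1*
pass> p4 V@[##/##/##/##/##] terminal -1; root [../../##/.#/.#] d8
for V: play +1, pass -1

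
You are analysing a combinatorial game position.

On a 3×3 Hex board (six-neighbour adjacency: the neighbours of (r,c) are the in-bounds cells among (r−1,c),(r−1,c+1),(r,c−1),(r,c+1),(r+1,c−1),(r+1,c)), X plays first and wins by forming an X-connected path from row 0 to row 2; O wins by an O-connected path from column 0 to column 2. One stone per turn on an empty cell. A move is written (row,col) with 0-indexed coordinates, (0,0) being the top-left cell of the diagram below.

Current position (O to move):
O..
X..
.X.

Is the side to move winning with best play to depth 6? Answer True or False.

p1 O@[O../X../.X.]: (0,1)[OO./X../.X.]-1 (0,2)[O.O/X../.X.]-1 (1,1)[O../XO./.X.]+1* (1,2)[O../X.O/.X.]-1 (2,0)[O../X../OX.]-1 (2,2)[O../X../.XO]-1
p2 X@[O../XO./.X.]: (0,1)[OX./XO./.X.]-1* (0,2)[O.X/XO./.X.]-1 (1,2)[O../XOX/.X.]-1 (2,0)[O../XO./XX.]-1 (2,2)[O../XO./.XX]-1
p3 O@[OX./XO./.X.]: (0,2)[OXO/XO./.X.]-1 (1,2)[OX./XOO/.X.]-1 (2,0)[OX./XO./OX.]+1* (2,2)[OX./XO./.XO]-1
p4 X@[OX./XO./OX.]: (0,2)[OXX/XO./OX.]-1* (1,2)[OX./XOX/OX.]-1 (2,2)[OX./XO./OXX]-1
p5 O@[OXX/XO./OX.]: (1,2)[OXX/XOO/OX.]+1* (2,2)[OXX/XO./OXO]-1
p6 X@[OXX/XOO/OX.] terminal -1; root [O../X../.X.] d6

O winning at [O../X../.X.]: True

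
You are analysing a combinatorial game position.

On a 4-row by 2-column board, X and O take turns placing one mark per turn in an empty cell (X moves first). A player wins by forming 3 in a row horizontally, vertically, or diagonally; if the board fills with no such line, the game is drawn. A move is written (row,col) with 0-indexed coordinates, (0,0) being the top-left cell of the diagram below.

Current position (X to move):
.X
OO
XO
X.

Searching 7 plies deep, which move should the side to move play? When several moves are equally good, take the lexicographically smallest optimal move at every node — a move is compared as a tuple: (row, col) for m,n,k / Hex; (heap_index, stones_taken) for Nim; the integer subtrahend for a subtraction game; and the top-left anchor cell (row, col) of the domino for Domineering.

X's best at [.X/OO/XO/X.]: (3,1)

ply 1, X at .X/OO/XO/X. | (0,0)=-1→XX/OO/XO/X.; (3,1)=+0→.X/OO/XO/XX*
ply 2, O at .X/OO/XO/XX | (0,0)=+0→OX/OO/XO/XX*
ply 3: OX/OO/XO/XX is terminal +0 (X); from .X/OO/XO/X. depth 7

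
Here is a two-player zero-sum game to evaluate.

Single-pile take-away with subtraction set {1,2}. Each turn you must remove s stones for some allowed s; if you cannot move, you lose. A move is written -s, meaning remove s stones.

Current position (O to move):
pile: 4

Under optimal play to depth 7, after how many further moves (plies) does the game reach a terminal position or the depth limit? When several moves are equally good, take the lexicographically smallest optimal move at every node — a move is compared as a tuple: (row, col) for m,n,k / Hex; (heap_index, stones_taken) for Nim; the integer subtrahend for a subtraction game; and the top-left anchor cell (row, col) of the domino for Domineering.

PV length from [4]: 3 plies

p1 O@[4]: -1[3]+1* -2[2]-1
p2 X@[3]: -1[2]-1* -2[1]-1
p3 O@[2]: -1[1]-1 -2[0]+1*
p4 X@[0] terminal -1; root [4] d7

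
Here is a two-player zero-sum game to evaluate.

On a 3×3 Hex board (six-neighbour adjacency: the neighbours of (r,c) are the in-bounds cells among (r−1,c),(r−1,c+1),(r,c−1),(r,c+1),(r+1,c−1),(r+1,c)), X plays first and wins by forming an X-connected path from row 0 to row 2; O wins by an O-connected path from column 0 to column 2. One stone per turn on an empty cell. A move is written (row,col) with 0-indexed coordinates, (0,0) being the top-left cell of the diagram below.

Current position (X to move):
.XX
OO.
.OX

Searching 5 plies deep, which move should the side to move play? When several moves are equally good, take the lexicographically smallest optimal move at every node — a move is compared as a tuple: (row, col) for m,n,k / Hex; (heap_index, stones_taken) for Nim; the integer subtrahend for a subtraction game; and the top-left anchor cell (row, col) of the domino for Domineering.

X's best at [.XX/OO./.OX]: (1,2)

p1 X@[.XX/OO./.OX]: (0,0)[XXX/OO./.OX]-1 (1,2)[.XX/OOX/.OX]+1* (2,0)[.XX/OO./XOX]-1
p2 O@[.XX/OOX/.OX] terminal -1; root [.XX/OO./.OX] d5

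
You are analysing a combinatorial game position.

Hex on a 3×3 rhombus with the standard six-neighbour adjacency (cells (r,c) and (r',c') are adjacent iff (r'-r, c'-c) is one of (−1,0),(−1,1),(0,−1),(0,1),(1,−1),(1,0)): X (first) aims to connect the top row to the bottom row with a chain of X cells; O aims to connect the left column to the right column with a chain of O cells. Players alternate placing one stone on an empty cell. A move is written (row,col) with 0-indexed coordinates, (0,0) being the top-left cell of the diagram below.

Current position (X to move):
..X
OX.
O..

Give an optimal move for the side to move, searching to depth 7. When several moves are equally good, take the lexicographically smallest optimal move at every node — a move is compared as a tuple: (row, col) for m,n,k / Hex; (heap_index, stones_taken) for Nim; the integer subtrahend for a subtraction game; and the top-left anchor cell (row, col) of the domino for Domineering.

X's best at [..X/OX./O..]: (1,2)

p1 X@[..X/OX./O..]: (0,0)[X.X/OX./O..]-1 (0,1)[.XX/OX./O..]-1 (1,2)[..X/OXX/O..]+1* (2,1)[..X/OX./OX.]+1 (2,2)[..X/OX./O.X]+1
p2 O@[..X/OXX/O..]: (0,0)[O.X/OXX/O..]-1* (0,1)[.OX/OXX/O..]-1 (2,1)[..X/OXX/OO.]-1 (2,2)[..X/OXX/O.O]-1
p3 X@[O.X/OXX/O..]: (0,1)[OXX/OXX/O..]+1* (2,1)[O.X/OXX/OX.]+1 (2,2)[O.X/OXX/O.X]+1
p4 O@[OXX/OXX/O..]: (2,1)[OXX/OXX/OO.]-1* (2,2)[OXX/OXX/O.O]-1
p5 X@[OXX/OXX/OO.]: (2,2)[OXX/OXX/OOX]+1*
p6 O@[OXX/OXX/OOX] terminal -1; root [..X/OX./O..] d7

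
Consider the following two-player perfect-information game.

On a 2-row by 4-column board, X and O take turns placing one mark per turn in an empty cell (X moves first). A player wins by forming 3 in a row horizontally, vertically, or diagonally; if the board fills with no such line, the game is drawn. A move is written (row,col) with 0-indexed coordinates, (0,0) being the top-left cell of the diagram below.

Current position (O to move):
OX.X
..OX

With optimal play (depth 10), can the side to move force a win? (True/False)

O winning at [OX.X/..OX]: False

[OX.X/..OX] O move#1: (0,2):+0/OXOX/..OX*, (1,0):-1/OX.X/O.OX, (1,1):-1/OX.X/.OOX
[OXOX/..OX] X move#2: (1,0):+0/OXOX/X.OX*, (1,1):+0/OXOX/.XOX
[OXOX/X.OX] O move#3: (1,1):+0/OXOX/XOOX*
[OXOX/XOOX] end (terminal +0, X#4); searched OX.X/..OX to 10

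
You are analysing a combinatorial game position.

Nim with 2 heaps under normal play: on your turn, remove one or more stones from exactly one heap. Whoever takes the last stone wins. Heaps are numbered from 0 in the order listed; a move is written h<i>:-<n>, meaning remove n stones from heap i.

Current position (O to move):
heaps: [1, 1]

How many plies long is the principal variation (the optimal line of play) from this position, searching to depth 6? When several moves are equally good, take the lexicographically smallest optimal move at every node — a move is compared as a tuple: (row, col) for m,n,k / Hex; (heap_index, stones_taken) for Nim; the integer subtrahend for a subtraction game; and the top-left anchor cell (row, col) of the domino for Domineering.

ply 1, O at (1,1) | h0:-1=-1→(0,1)*; h1:-1=-1→(1,0)
ply 2, X at (0,1) | h1:-1=+1→(0,0)*
ply 3: (0,0) is terminal -1 (O); from (1,1) depth 6

PV length from [(1,1)]: 2 plies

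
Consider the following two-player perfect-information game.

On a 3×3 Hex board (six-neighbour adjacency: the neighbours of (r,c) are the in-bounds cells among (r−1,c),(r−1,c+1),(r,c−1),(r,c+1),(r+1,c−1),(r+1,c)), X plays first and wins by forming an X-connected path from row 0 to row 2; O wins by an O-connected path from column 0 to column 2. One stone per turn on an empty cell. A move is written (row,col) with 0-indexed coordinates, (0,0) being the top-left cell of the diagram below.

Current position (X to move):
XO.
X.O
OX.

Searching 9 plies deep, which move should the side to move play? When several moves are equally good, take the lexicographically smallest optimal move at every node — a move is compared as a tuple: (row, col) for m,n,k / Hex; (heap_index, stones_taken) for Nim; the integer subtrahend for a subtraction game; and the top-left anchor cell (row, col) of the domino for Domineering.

X's best at [XO./X.O/OX.]: (1,1)

p1 X@[XO./X.O/OX.]: (0,2)[XOX/X.O/OX.]-1 (1,1)[XO./XXO/OX.]+1* (2,2)[XO./X.O/OXX]-1
p2 O@[XO./XXO/OX.] terminal -1; root [XO./X.O/OX.] d9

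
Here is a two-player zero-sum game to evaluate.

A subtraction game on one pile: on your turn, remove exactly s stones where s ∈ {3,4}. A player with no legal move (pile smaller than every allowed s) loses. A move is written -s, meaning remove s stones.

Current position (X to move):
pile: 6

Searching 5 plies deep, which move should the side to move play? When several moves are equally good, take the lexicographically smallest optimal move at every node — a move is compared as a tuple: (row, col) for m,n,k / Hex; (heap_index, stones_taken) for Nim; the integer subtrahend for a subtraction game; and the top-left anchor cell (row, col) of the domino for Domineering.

ply 1, X at 6 | -3=-1→3; -4=+1→2*
ply 2: 2 is terminal -1 (O); from 6 depth 5

X's best at [6]: -4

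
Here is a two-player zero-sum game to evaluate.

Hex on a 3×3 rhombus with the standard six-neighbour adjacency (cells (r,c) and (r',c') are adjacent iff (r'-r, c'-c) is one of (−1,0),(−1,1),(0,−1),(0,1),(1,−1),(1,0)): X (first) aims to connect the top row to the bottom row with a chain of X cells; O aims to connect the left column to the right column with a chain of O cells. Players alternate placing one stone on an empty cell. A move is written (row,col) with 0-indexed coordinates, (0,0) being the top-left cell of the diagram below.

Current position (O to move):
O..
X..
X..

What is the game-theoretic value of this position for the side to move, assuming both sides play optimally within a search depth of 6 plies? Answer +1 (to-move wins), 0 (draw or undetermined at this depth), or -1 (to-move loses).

[O../X../X..] O move#1: (0,1):-1/OO./X../X..*, (0,2):-1/O.O/X../X.., (1,1):-1/O../XO./X.., (1,2):-1/O../X.O/X.., (2,1):-1/O../X../XO., (2,2):-1/O../X../X.O
[OO./X../X..] X move#2: (0,2):+1/OOX/X../X..*, (1,1):-1/OO./XX./X.., (1,2):-1/OO./X.X/X.., (2,1):-1/OO./X../XX., (2,2):-1/OO./X../X.X
[OOX/X../X..] O move#3: (1,1):-1/OOX/XO./X..*, (1,2):-1/OOX/X.O/X.., (2,1):-1/OOX/X../XO., (2,2):-1/OOX/X../X.O
[OOX/XO./X..] X move#4: (1,2):+1/OOX/XOX/X..*, (2,1):-1/OOX/XO./XX., (2,2):-1/OOX/XO./X.X
[OOX/XOX/X..] O move#5: (2,1):-1/OOX/XOX/XO.*, (2,2):-1/OOX/XOX/X.O
[OOX/XOX/XO.] X move#6: (2,2):+1/OOX/XOX/XOX*
[OOX/XOX/XOX] end (terminal -1, O#7); searched O../X../X.. to 6

value(O../X../X.., O) = -1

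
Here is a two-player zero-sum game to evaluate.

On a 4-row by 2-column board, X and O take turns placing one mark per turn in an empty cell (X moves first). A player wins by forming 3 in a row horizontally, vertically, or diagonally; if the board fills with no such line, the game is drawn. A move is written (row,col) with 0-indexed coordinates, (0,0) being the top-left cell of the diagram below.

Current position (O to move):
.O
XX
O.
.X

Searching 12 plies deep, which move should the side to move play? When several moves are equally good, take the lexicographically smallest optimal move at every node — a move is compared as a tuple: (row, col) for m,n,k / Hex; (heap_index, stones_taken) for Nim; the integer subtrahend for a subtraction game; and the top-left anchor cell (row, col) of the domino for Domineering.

ply 1, O at .O/XX/O./.X | (0,0)=-1→OO/XX/O./.X; (2,1)=+0→.O/XX/OO/.X*; (3,0)=-1→.O/XX/O./OX
ply 2, X at .O/XX/OO/.X | (0,0)=+0→XO/XX/OO/.X*; (3,0)=+0→.O/XX/OO/XX
ply 3, O at XO/XX/OO/.X | (3,0)=+0→XO/XX/OO/OX*
ply 4: XO/XX/OO/OX is terminal +0 (X); from .O/XX/O./.X depth 12

O's best at [.O/XX/O./.X]: (2,1)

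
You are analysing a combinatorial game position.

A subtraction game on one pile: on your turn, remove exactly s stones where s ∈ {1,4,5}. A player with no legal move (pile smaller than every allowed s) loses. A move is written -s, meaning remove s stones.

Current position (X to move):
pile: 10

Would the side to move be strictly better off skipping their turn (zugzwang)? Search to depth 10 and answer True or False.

zugzwang(10, X) = True

p1 X@[10]: -1[9]-1* -4[6]-1 -5[5]-1
p2 O@[9]: -1[8]+1* -4[5]-1 -5[4]-1
p3 X@[8]: -1[7]-1* -4[4]-1 -5[3]-1
p4 O@[7]: -1[6]-1 -4[3]-1 -5[2]+1*
p5 X@[2]: -1[1]-1*
p6 O@[1]: -1[0]+1*
p7 X@[0] terminal -1; root [10] d10
suppose X passes — search the same position with O to move:
pass> p1 O@[10]: -1[9]-1* -4[6]-1 -5[5]-1
pass> p2 X@[9]: -1[8]+1* -4[5]-1 -5[4]-1
pass> p3 O@[8]: -1[7]-1* -4[4]-1 -5[3]-1
pass> p4 X@[7]: -1[6]-1 -4[3]-1 -5[2]+1*
pass> p5 O@[2]: -1[1]-1*
pass> p6 X@[1]: -1[0]+1*
pass> p7 O@[0] terminal -1; root [10] d10
for X: play -1, pass +1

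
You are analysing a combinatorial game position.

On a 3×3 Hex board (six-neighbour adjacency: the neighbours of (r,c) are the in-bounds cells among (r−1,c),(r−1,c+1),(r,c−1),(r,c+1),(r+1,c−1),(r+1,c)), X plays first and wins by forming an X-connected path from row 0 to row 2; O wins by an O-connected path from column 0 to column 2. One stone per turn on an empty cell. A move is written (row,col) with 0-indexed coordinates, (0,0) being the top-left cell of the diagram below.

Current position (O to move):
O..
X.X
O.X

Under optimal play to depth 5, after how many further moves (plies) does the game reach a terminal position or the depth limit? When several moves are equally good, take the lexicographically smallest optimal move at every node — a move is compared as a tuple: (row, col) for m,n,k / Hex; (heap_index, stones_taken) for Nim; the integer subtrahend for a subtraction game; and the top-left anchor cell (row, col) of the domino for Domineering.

PV length from [O../X.X/O.X]: 3 plies

p1 O@[O../X.X/O.X]: (0,1)[OO./X.X/O.X]-1 (0,2)[O.O/X.X/O.X]+1* (1,1)[O../XOX/O.X]-1 (2,1)[O../X.X/OOX]-1
p2 X@[O.O/X.X/O.X]: (0,1)[OXO/X.X/O.X]-1* (1,1)[O.O/XXX/O.X]-1 (2,1)[O.O/X.X/OXX]-1
p3 O@[OXO/X.X/O.X]: (1,1)[OXO/XOX/O.X]+1* (2,1)[OXO/X.X/OOX]-1
p4 X@[OXO/XOX/O.X] terminal -1; root [O../X.X/O.X] d5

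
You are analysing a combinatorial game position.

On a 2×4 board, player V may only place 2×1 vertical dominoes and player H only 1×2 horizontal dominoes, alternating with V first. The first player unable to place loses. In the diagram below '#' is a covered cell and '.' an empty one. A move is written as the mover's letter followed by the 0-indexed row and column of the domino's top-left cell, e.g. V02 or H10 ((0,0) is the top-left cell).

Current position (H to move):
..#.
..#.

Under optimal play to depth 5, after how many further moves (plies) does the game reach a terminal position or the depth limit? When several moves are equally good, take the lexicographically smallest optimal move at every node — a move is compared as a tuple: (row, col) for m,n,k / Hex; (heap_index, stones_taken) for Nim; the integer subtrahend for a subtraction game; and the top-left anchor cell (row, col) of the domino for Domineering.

p1 H@[..#./..#.]: H00[###./..#.]+1* H10[..#./###.]+1
p2 V@[###./..#.]: V03[####/..##]-1*
p3 H@[####/..##]: H10[####/####]+1*
p4 V@[####/####] terminal -1; root [..#./..#.] d5

PV length from [..#./..#.]: 3 plies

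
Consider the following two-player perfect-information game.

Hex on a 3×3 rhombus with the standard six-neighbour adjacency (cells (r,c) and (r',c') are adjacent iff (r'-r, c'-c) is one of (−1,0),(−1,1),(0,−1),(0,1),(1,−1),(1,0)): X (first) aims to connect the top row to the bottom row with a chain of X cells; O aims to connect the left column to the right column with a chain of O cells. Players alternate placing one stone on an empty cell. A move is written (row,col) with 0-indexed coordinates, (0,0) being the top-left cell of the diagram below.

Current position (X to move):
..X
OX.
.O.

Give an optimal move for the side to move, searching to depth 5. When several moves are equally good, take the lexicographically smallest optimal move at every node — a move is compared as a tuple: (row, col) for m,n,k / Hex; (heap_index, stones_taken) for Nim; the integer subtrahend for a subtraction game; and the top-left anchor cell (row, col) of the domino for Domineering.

X's best at [..X/OX./.O.]: (1,2)

ply 1, X at ..X/OX./.O. | (0,0)=-1→X.X/OX./.O.; (0,1)=-1→.XX/OX./.O.; (1,2)=+1→..X/OXX/.O.*; (2,0)=+1→..X/OX./XO.; (2,2)=+1→..X/OX./.OX
ply 2, O at ..X/OXX/.O. | (0,0)=-1→O.X/OXX/.O.*; (0,1)=-1→.OX/OXX/.O.; (2,0)=-1→..X/OXX/OO.; (2,2)=-1→..X/OXX/.OO
ply 3, X at O.X/OXX/.O. | (0,1)=+1→OXX/OXX/.O.*; (2,0)=+1→O.X/OXX/XO.; (2,2)=+1→O.X/OXX/.OX
ply 4, O at OXX/OXX/.O. | (2,0)=-1→OXX/OXX/OO.*; (2,2)=-1→OXX/OXX/.OO
ply 5, X at OXX/OXX/OO. | (2,2)=+1→OXX/OXX/OOX*
ply 6: OXX/OXX/OOX is terminal -1 (O); from ..X/OX./.O. depth 5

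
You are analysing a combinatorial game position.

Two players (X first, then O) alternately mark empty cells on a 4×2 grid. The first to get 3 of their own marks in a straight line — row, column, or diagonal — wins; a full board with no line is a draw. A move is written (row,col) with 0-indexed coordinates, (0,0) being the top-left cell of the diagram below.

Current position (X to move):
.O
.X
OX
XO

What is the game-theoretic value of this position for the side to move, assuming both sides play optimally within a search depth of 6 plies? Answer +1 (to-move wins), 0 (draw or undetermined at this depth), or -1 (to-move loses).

value(.O/.X/OX/XO, X) = 0

p1 X@[.O/.X/OX/XO]: (0,0)[XO/.X/OX/XO]+0* (1,0)[.O/XX/OX/XO]+0
p2 O@[XO/.X/OX/XO]: (1,0)[XO/OX/OX/XO]+0*
p3 X@[XO/OX/OX/XO] terminal +0; root [.O/.X/OX/XO] d6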